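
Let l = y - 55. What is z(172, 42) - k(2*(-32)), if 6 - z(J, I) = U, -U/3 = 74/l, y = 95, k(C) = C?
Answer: 1511/20 ≈ 75.550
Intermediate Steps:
l = 40 (l = 95 - 55 = 40)
U = -111/20 (U = -222/40 = -3*37/20 = -111/20 ≈ -5.5500)
z(J, I) = 231/20 (z(J, I) = 6 - 1*(-111/20) = 6 + 111/20 = 231/20)
z(172, 42) - k(2*(-32)) = 231/20 - 2*(-32) = 231/20 - 1*(-64) = 231/20 + 64 = 1511/20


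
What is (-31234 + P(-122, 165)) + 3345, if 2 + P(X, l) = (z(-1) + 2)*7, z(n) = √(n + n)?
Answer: -27877 + 7*I*√2 ≈ -27877.0 + 9.8995*I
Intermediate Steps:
z(n) = √2*√n (z(n) = √(2*n) = √2*√n)
P(X, l) = 12 + 7*I*√2 (P(X, l) = -2 + (√2*√(-1) + 2)*7 = -2 + (√2*I + 2)*7 = -2 + (I*√2 + 2)*7 = -2 + (2 + I*√2)*7 = -2 + (14 + 7*I*√2) = 12 + 7*I*√2)
(-31234 + P(-122, 165)) + 3345 = (-31234 + (12 + 7*I*√2)) + 3345 = (-31222 + 7*I*√2) + 3345 = -27877 + 7*I*√2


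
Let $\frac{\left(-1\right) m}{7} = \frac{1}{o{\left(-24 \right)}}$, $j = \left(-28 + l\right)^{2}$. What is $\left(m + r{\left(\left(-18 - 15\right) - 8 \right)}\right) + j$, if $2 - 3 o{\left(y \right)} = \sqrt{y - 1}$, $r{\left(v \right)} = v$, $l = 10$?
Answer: $\frac{8165}{29} - \frac{105 i}{29} \approx 281.55 - 3.6207 i$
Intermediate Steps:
$o{\left(y \right)} = \frac{2}{3} - \frac{\sqrt{-1 + y}}{3}$ ($o{\left(y \right)} = \frac{2}{3} - \frac{\sqrt{y - 1}}{3} = \frac{2}{3} - \frac{\sqrt{-1 + y}}{3}$)
$j = 324$ ($j = \left(-28 + 10\right)^{2} = \left(-18\right)^{2} = 324$)
$m = - \frac{63 \left(\frac{2}{3} + \frac{5 i}{3}\right)}{29}$ ($m = - \frac{7}{\frac{2}{3} - \frac{\sqrt{-1 - 24}}{3}} = - \frac{7}{\frac{2}{3} - \frac{\sqrt{-25}}{3}} = - \frac{7}{\frac{2}{3} - \frac{5 i}{3}} = - 7 \frac{9 \left(\frac{2}{3} + \frac{5 i}{3}\right)}{29} = - \frac{63 \left(\frac{2}{3} + \frac{5 i}{3}\right)}{29} \approx -1.4483 - 3.6207 i$)
$\left(m + r{\left(\left(-18 - 15\right) - 8 \right)}\right) + j = \left(\left(- \frac{42}{29} - \frac{105 i}{29}\right) - 41\right) + 324 = \left(- \frac{1231}{29} - \frac{105 i}{29}\right) + 324 = \frac{8165}{29} - \frac{105 i}{29}$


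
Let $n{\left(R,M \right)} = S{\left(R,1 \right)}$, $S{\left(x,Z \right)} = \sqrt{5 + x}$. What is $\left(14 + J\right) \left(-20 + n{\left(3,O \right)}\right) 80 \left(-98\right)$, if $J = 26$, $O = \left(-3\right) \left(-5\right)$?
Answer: $6272000 - 627200 \sqrt{2} \approx 5.385 \cdot 10^{6}$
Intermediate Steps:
$O = 15$
$n{\left(R,M \right)} = \sqrt{5 + R}$
$\left(14 + J\right) \left(-20 + n{\left(3,O \right)}\right) 80 \left(-98\right) = \left(14 + 26\right) \left(-20 + \sqrt{5 + 3}\right) 80 \left(-98\right) = 40 \left(-20 + \sqrt{8}\right) 80 \left(-98\right) = 40 \left(-20 + 2 \sqrt{2}\right) 80 \left(-98\right) = \left(-800 + 80 \sqrt{2}\right) 80 \left(-98\right) = \left(-64000 + 6400 \sqrt{2}\right) \left(-98\right) = 6272000 - 627200 \sqrt{2}$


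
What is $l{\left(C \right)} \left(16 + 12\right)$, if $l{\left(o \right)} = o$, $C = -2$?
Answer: $-56$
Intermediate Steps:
$l{\left(C \right)} \left(16 + 12\right) = - 2 \left(16 + 12\right) = \left(-2\right) 28 = -56$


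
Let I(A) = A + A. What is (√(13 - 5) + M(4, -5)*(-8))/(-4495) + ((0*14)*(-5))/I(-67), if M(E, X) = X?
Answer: -8/899 - 2*√2/4495 ≈ -0.0095280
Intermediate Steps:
I(A) = 2*A
(√(13 - 5) + M(4, -5)*(-8))/(-4495) + ((0*14)*(-5))/I(-67) = (√(13 - 5) - 5*(-8))/(-4495) + ((0*14)*(-5))/((2*(-67))) = (√8 + 40)*(-1/4495) + (0*(-5))/(-134) = (2*√2 + 40)*(-1/4495) + 0*(-1/134) = (40 + 2*√2)*(-1/4495) + 0 = (-8/899 - 2*√2/4495) + 0 = -8/899 - 2*√2/4495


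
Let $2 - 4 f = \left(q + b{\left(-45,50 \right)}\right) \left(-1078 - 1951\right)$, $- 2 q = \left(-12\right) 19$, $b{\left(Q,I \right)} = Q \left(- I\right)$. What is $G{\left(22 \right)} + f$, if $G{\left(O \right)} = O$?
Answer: $\frac{3580323}{2} \approx 1.7902 \cdot 10^{6}$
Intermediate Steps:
$b{\left(Q,I \right)} = - I Q$
$q = 114$ ($q = - \frac{\left(-12\right) 19}{2} = \left(- \frac{1}{2}\right) \left(-228\right) = 114$)
$f = \frac{3580279}{2}$ ($f = \frac{1}{2} - \frac{\left(114 - 50 \left(-45\right)\right) \left(-1078 - 1951\right)}{4} = \frac{1}{2} - \frac{\left(114 + 2250\right) \left(-3029\right)}{4} = \frac{1}{2} - \frac{2364 \left(-3029\right)}{4} = \frac{1}{2} - -1790139 = \frac{1}{2} + 1790139 = \frac{3580279}{2} \approx 1.7901 \cdot 10^{6}$)
$G{\left(22 \right)} + f = 22 + \frac{3580279}{2} = \frac{3580323}{2}$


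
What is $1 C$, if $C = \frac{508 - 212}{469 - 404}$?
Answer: $\frac{296}{65} \approx 4.5538$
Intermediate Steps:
$C = \frac{296}{65} \approx 4.5538$
$1 C = 1 \cdot \frac{296}{65} = \frac{296}{65}$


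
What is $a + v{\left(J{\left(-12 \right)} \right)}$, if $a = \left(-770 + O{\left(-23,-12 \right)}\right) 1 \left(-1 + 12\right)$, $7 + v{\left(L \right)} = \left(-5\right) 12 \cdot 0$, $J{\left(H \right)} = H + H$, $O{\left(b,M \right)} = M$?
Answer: $-8609$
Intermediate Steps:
$J{\left(H \right)} = 2 H$
$v{\left(L \right)} = -7$ ($v{\left(L \right)} = -7 + \left(-5\right) 12 \cdot 0 = -7 - 0 = -7 + 0 = -7$)
$a = -8602$ ($a = \left(-770 - 12\right) 1 \left(-1 + 12\right) = - 782 \cdot 1 \cdot 11 = \left(-782\right) 11 = -8602$)
$a + v{\left(J{\left(-12 \right)} \right)} = -8602 - 7 = -8609$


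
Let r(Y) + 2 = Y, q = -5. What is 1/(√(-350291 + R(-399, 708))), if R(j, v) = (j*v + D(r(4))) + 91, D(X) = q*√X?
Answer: -I/√(632692 + 5*√2) ≈ -0.0012572*I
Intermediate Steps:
r(Y) = -2 + Y
D(X) = -5*√X
R(j, v) = 91 - 5*√2 + j*v (R(j, v) = (j*v - 5*√(-2 + 4)) + 91 = (j*v - 5*√2) + 91 = (-5*√2 + j*v) + 91 = 91 - 5*√2 + j*v)
1/(√(-350291 + R(-399, 708))) = 1/(√(-350291 + (91 - 5*√2 - 399*708))) = 1/(√(-350291 + (91 - 5*√2 - 282492))) = 1/(√(-350291 + (-282401 - 5*√2))) = 1/(√(-632692 - 5*√2)) = (-632692 - 5*√2)^(-½)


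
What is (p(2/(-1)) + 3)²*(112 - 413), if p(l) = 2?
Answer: -7525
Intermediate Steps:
(p(2/(-1)) + 3)²*(112 - 413) = (2 + 3)²*(112 - 413) = 5²*(-301) = 25*(-301) = -7525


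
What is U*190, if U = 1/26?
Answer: 95/13 ≈ 7.3077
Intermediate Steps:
U = 1/26 ≈ 0.038462
U*190 = (1/26)*190 = 95/13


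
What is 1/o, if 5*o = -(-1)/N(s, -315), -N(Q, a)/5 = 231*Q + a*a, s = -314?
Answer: -667275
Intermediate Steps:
N(Q, a) = -1155*Q - 5*a² (N(Q, a) = -5*(231*Q + a*a) = -5*(231*Q + a²) = -5*(a² + 231*Q) = -1155*Q - 5*a²)
o = -1/667275 (o = (-(-1)/(-1155*(-314) - 5*(-315)²))/5 = (-(-1)/(362670 - 5*99225))/5 = (-(-1)/(362670 - 496125))/5 = (-(-1)/(-133455))/5 = (-(-1)*(-1)/133455)/5 = (-1*1/133455)/5 = (⅕)*(-1/133455) = -1/667275 ≈ -1.4986e-6)
1/o = 1/(-1/667275) = -667275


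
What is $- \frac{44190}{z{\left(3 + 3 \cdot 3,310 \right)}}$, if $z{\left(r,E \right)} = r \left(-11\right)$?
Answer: $\frac{7365}{22} \approx 334.77$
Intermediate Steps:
$z{\left(r,E \right)} = - 11 r$
$- \frac{44190}{z{\left(3 + 3 \cdot 3,310 \right)}} = - \frac{44190}{\left(-11\right) \left(3 + 3 \cdot 3\right)} = - \frac{44190}{\left(-11\right) \left(3 + 9\right)} = - \frac{44190}{\left(-11\right) 12} = - \frac{44190}{-132} = \left(-44190\right) \left(- \frac{1}{132}\right) = \frac{7365}{22}$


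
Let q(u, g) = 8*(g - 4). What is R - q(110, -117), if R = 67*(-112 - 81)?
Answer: -11963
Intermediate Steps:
q(u, g) = -32 + 8*g (q(u, g) = 8*(-4 + g) = -32 + 8*g)
R = -12931 (R = 67*(-193) = -12931)
R - q(110, -117) = -12931 - (-32 + 8*(-117)) = -12931 - (-32 - 936) = -12931 - 1*(-968) = -12931 + 968 = -11963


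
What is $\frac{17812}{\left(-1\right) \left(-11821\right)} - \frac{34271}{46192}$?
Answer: $\frac{417654413}{546035632} \approx 0.76488$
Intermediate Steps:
$\frac{17812}{\left(-1\right) \left(-11821\right)} - \frac{34271}{46192} = \frac{17812}{11821} - \frac{34271}{46192} = \frac{417654413}{546035632}$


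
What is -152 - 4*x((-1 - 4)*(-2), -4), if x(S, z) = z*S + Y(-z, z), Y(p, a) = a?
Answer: 24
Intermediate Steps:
x(S, z) = z + S*z (x(S, z) = z*S + z = S*z + z = z + S*z)
-152 - 4*x((-1 - 4)*(-2), -4) = -152 - (-16)*(1 + (-1 - 4)*(-2)) = -152 - (-16)*(1 - 5*(-2)) = -152 - (-16)*(1 + 10) = -152 - (-16)*11 = -152 - 4*(-44) = -152 + 176 = 24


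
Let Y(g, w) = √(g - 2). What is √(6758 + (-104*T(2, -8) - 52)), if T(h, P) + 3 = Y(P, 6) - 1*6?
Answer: √(7642 - 104*I*√10) ≈ 87.439 - 1.881*I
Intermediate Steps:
Y(g, w) = √(-2 + g)
T(h, P) = -9 + √(-2 + P) (T(h, P) = -3 + (√(-2 + P) - 1*6) = -3 + (√(-2 + P) - 6) = -3 + (-6 + √(-2 + P)) = -9 + √(-2 + P))
√(6758 + (-104*T(2, -8) - 52)) = √(6758 + (-104*(-9 + √(-2 - 8)) - 52)) = √(6758 + (-104*(-9 + √(-10)) - 52)) = √(6758 + (-104*(-9 + I*√10) - 52)) = √(6758 + ((936 - 104*I*√10) - 52)) = √(6758 + (884 - 104*I*√10)) = √(7642 - 104*I*√10)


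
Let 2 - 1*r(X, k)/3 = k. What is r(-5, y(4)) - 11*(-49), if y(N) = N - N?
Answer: 545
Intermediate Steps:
y(N) = 0
r(X, k) = 6 - 3*k
r(-5, y(4)) - 11*(-49) = (6 - 3*0) - 11*(-49) = (6 + 0) + 539 = 6 + 539 = 545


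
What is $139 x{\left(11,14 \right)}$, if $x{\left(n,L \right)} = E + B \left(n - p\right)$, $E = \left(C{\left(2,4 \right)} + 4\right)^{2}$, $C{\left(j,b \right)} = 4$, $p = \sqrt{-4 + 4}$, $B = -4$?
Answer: $2780$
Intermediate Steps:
$p = 0$ ($p = \sqrt{0} = 0$)
$E = 64$ ($E = \left(4 + 4\right)^{2} = 8^{2} = 64$)
$x{\left(n,L \right)} = 64 - 4 n$ ($x{\left(n,L \right)} = 64 - 4 \left(n - 0\right) = 64 - 4 \left(n + 0\right) = 64 - 4 n$)
$139 x{\left(11,14 \right)} = 139 \left(64 - 44\right) = 139 \cdot 20 = 2780$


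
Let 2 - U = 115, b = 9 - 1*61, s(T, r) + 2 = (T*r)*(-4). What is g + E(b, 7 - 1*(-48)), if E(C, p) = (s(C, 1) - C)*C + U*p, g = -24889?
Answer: -44520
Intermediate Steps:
s(T, r) = -2 - 4*T*r (s(T, r) = -2 + (T*r)*(-4) = -2 - 4*T*r)
b = -52 (b = 9 - 61 = -52)
U = -113 (U = 2 - 1*115 = 2 - 115 = -113)
E(C, p) = -113*p + C*(-2 - 5*C) (E(C, p) = ((-2 - 4*C*1) - C)*C - 113*p = ((-2 - 4*C) - C)*C - 113*p = (-2 - 5*C)*C - 113*p = C*(-2 - 5*C) - 113*p = -113*p + C*(-2 - 5*C))
g + E(b, 7 - 1*(-48)) = -24889 + (-113*(7 - 1*(-48)) - 5*(-52)² - 2*(-52)) = -24889 + (-113*(7 + 48) - 5*2704 + 104) = -24889 + (-113*55 - 13520 + 104) = -24889 + (-6215 - 13520 + 104) = -24889 - 19631 = -44520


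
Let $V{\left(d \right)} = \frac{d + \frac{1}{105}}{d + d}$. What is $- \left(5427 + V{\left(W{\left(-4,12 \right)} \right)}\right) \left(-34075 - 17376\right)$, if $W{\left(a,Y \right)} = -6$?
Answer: $\frac{351855329699}{1260} \approx 2.7925 \cdot 10^{8}$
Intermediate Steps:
$V{\left(d \right)} = \frac{\frac{1}{105} + d}{2 d}$ ($V{\left(d \right)} = \frac{d + \frac{1}{105}}{2 d} = \left(\frac{1}{105} + d\right) \frac{1}{2 d} = \frac{\frac{1}{105} + d}{2 d}$)
$- \left(5427 + V{\left(W{\left(-4,12 \right)} \right)}\right) \left(-34075 - 17376\right) = - \left(5427 + \frac{1 + 105 \left(-6\right)}{210 \left(-6\right)}\right) \left(-34075 - 17376\right) = - \left(5427 + \frac{1}{210} \left(- \frac{1}{6}\right) \left(1 - 630\right)\right) \left(-51451\right) = - \left(5427 + \frac{1}{210} \left(- \frac{1}{6}\right) \left(-629\right)\right) \left(-51451\right) = - \left(5427 + \frac{629}{1260}\right) \left(-51451\right) = - \frac{6838649 \left(-51451\right)}{1260} = \left(-1\right) \left(- \frac{351855329699}{1260}\right) = \frac{351855329699}{1260}$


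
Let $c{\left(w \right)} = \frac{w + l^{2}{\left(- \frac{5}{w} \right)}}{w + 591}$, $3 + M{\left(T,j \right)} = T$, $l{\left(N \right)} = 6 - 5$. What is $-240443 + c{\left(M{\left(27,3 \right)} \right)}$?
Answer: $- \frac{29574484}{123} \approx -2.4044 \cdot 10^{5}$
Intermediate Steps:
$l{\left(N \right)} = 1$
$M{\left(T,j \right)} = -3 + T$
$c{\left(w \right)} = \frac{1 + w}{591 + w}$ ($c{\left(w \right)} = \frac{w + 1^{2}}{w + 591} = \frac{w + 1}{591 + w} = \frac{1 + w}{591 + w}$)
$-240443 + c{\left(M{\left(27,3 \right)} \right)} = -240443 + \frac{1 + \left(-3 + 27\right)}{591 + \left(-3 + 27\right)} = -240443 + \frac{1 + 24}{591 + 24} = -240443 + \frac{1}{615} \cdot 25 = -240443 + \frac{5}{123} = - \frac{29574484}{123}$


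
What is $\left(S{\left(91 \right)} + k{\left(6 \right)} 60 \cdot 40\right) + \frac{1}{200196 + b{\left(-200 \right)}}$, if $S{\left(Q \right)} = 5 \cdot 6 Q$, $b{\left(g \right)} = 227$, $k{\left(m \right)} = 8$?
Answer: $\frac{4395276391}{200423} \approx 21930.0$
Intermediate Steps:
$S{\left(Q \right)} = 30 Q$
$\left(S{\left(91 \right)} + k{\left(6 \right)} 60 \cdot 40\right) + \frac{1}{200196 + b{\left(-200 \right)}} = \left(30 \cdot 91 + 8 \cdot 60 \cdot 40\right) + \frac{1}{200196 + 227} = \left(2730 + 480 \cdot 40\right) + \frac{1}{200423} = \left(2730 + 19200\right) + \frac{1}{200423} = 21930 + \frac{1}{200423} = \frac{4395276391}{200423}$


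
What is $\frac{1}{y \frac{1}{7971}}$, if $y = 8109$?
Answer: $\frac{2657}{2703} \approx 0.98298$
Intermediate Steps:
$\frac{1}{y \frac{1}{7971}} = \frac{1}{8109 \cdot \frac{1}{7971}} = \frac{1}{\frac{2703}{2657}} = \frac{2657}{2703}$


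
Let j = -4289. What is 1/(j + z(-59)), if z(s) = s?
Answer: -1/4348 ≈ -0.00022999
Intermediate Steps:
1/(j + z(-59)) = 1/(-4289 - 59) = 1/(-4348) = -1/4348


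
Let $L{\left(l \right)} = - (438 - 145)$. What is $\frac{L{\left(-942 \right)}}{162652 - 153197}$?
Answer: $- \frac{293}{9455} \approx -0.030989$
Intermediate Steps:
$L{\left(l \right)} = -293$ ($L{\left(l \right)} = \left(-1\right) 293 = -293$)
$\frac{L{\left(-942 \right)}}{162652 - 153197} = - \frac{293}{162652 - 153197} = - \frac{293}{9455}$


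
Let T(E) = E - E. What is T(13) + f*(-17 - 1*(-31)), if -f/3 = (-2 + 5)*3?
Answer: -378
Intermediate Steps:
f = -27 (f = -3*(-2 + 5)*3 = -9*3 = -3*9 = -27)
T(E) = 0
T(13) + f*(-17 - 1*(-31)) = 0 - 27*(-17 - 1*(-31)) = 0 - 27*(-17 + 31) = 0 - 27*14 = 0 - 378 = -378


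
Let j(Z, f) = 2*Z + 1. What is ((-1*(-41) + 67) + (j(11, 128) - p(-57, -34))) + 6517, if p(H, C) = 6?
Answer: 6642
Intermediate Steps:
j(Z, f) = 1 + 2*Z
((-1*(-41) + 67) + (j(11, 128) - p(-57, -34))) + 6517 = ((-1*(-41) + 67) + ((1 + 2*11) - 1*6)) + 6517 = ((41 + 67) + ((1 + 22) - 6)) + 6517 = (108 + (23 - 6)) + 6517 = (108 + 17) + 6517 = 125 + 6517 = 6642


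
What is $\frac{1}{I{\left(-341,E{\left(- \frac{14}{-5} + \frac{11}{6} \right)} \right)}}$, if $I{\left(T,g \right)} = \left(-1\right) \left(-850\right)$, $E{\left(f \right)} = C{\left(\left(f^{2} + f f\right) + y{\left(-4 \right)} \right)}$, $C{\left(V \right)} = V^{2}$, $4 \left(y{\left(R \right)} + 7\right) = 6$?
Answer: $\frac{1}{850} \approx 0.0011765$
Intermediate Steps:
$y{\left(R \right)} = - \frac{11}{2}$ ($y{\left(R \right)} = -7 + \frac{1}{4} \cdot 6 = -7 + \frac{3}{2} = - \frac{11}{2}$)
$E{\left(f \right)} = \left(- \frac{11}{2} + 2 f^{2}\right)^{2}$ ($E{\left(f \right)} = \left(\left(f^{2} + f f\right) - \frac{11}{2}\right)^{2} = \left(\left(f^{2} + f^{2}\right) - \frac{11}{2}\right)^{2} = \left(2 f^{2} - \frac{11}{2}\right)^{2} = \left(- \frac{11}{2} + 2 f^{2}\right)^{2}$)
$I{\left(T,g \right)} = 850$
$\frac{1}{I{\left(-341,E{\left(- \frac{14}{-5} + \frac{11}{6} \right)} \right)}} = \frac{1}{850}$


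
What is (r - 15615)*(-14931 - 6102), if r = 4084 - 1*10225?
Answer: 457593948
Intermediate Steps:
r = -6141 (r = 4084 - 10225 = -6141)
(r - 15615)*(-14931 - 6102) = (-6141 - 15615)*(-14931 - 6102) = -21756*(-21033) = 457593948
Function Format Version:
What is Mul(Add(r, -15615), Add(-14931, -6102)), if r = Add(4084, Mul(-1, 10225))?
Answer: 457593948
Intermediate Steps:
r = -6141 (r = Add(4084, -10225) = -6141)
Mul(Add(r, -15615), Add(-14931, -6102)) = Mul(Add(-6141, -15615), Add(-14931, -6102)) = Mul(-21756, -21033) = 457593948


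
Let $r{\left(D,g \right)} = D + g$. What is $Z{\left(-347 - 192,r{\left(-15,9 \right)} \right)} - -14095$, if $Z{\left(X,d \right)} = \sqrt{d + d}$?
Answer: $14095 + 2 i \sqrt{3} \approx 14095.0 + 3.4641 i$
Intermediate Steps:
$Z{\left(X,d \right)} = \sqrt{2} \sqrt{d}$ ($Z{\left(X,d \right)} = \sqrt{2 d} = \sqrt{2} \sqrt{d}$)
$Z{\left(-347 - 192,r{\left(-15,9 \right)} \right)} - -14095 = \sqrt{2} \sqrt{-15 + 9} - -14095 = \sqrt{2} \sqrt{-6} + 14095 = \sqrt{2} i \sqrt{6} + 14095 = 2 i \sqrt{3} + 14095 = 14095 + 2 i \sqrt{3}$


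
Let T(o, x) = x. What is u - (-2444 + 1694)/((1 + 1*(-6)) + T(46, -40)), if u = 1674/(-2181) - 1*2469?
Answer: -5422913/2181 ≈ -2486.4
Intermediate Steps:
u = -1795521/727 (u = 1674*(-1/2181) - 2469 = -558/727 - 2469 = -1795521/727 ≈ -2469.8)
u - (-2444 + 1694)/((1 + 1*(-6)) + T(46, -40)) = -1795521/727 - (-2444 + 1694)/((1 + 1*(-6)) - 40) = -1795521/727 - (-750)/((1 - 6) - 40) = -1795521/727 - (-750)/(-5 - 40) = -1795521/727 - (-750)/(-45) = -1795521/727 - (-750)*(-1)/45 = -1795521/727 - 1*50/3 = -1795521/727 - 50/3 = -5422913/2181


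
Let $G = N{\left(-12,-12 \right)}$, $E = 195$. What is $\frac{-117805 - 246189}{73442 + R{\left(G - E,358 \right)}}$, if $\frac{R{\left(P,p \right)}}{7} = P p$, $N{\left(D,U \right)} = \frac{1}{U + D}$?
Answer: $\frac{4367928}{4983989} \approx 0.87639$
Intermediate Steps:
$N{\left(D,U \right)} = \frac{1}{D + U}$
$G = - \frac{1}{24}$ ($G = \frac{1}{-12 - 12} = \frac{1}{-24} = - \frac{1}{24} \approx -0.041667$)
$R{\left(P,p \right)} = 7 P p$
$\frac{-117805 - 246189}{73442 + R{\left(G - E,358 \right)}} = \frac{-117805 - 246189}{73442 + 7 \left(- \frac{1}{24} - 195\right) 358} = - \frac{363994}{73442 + 7 \left(- \frac{1}{24} - 195\right) 358} = - \frac{363994}{73442 + 7 \left(- \frac{4681}{24}\right) 358} = - \frac{363994}{73442 - \frac{5865293}{12}} = - \frac{363994}{- \frac{4983989}{12}} = \left(-363994\right) \left(- \frac{12}{4983989}\right) = \frac{4367928}{4983989}$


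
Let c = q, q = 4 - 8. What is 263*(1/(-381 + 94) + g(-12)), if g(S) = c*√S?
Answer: -263/287 - 2104*I*√3 ≈ -0.91638 - 3644.2*I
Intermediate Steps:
q = -4
c = -4
g(S) = -4*√S
263*(1/(-381 + 94) + g(-12)) = 263*(1/(-381 + 94) - 8*I*√3) = 263*(1/(-287) - 8*I*√3) = 263*(-1/287 - 8*I*√3) = -263/287 - 2104*I*√3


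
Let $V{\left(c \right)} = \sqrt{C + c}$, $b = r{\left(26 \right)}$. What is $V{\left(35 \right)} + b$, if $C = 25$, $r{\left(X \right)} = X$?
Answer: $26 + 2 \sqrt{15} \approx 33.746$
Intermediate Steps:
$b = 26$
$V{\left(c \right)} = \sqrt{25 + c}$
$V{\left(35 \right)} + b = \sqrt{25 + 35} + 26 = \sqrt{60} + 26 = 2 \sqrt{15} + 26 = 26 + 2 \sqrt{15}$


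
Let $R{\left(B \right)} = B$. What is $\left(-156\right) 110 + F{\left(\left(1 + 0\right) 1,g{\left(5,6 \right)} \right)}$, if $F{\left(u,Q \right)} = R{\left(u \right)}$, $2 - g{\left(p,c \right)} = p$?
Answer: $-17159$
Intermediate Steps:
$g{\left(p,c \right)} = 2 - p$
$F{\left(u,Q \right)} = u$
$\left(-156\right) 110 + F{\left(\left(1 + 0\right) 1,g{\left(5,6 \right)} \right)} = \left(-156\right) 110 + \left(1 + 0\right) 1 = -17160 + 1 \cdot 1 = -17160 + 1 = -17159$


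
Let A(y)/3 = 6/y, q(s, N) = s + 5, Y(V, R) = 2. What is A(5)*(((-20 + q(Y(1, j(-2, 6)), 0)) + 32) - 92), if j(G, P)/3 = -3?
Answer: -1314/5 ≈ -262.80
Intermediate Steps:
j(G, P) = -9 (j(G, P) = 3*(-3) = -9)
q(s, N) = 5 + s
A(y) = 18/y (A(y) = 3*(6/y) = 18/y)
A(5)*(((-20 + q(Y(1, j(-2, 6)), 0)) + 32) - 92) = (18/5)*(((-20 + (5 + 2)) + 32) - 92) = (18*(1/5))*(((-20 + 7) + 32) - 92) = 18*((-13 + 32) - 92)/5 = 18*(19 - 92)/5 = (18/5)*(-73) = -1314/5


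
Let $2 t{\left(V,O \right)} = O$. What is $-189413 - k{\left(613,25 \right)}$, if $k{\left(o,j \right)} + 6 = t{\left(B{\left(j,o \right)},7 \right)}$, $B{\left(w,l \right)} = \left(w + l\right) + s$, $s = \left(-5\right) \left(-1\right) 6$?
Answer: $- \frac{378821}{2} \approx -1.8941 \cdot 10^{5}$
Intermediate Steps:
$s = 30$ ($s = 5 \cdot 6 = 30$)
$B{\left(w,l \right)} = 30 + l + w$ ($B{\left(w,l \right)} = \left(w + l\right) + 30 = \left(l + w\right) + 30 = 30 + l + w$)
$t{\left(V,O \right)} = \frac{O}{2}$
$k{\left(o,j \right)} = - \frac{5}{2}$ ($k{\left(o,j \right)} = -6 + \frac{1}{2} \cdot 7 = -6 + \frac{7}{2} = - \frac{5}{2}$)
$-189413 - k{\left(613,25 \right)} = -189413 - - \frac{5}{2} = -189413 + \frac{5}{2} = - \frac{378821}{2}$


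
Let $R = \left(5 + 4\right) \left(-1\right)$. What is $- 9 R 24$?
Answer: $1944$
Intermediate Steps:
$R = -9$ ($R = 9 \left(-1\right) = -9$)
$- 9 R 24 = \left(-9\right) \left(-9\right) 24 = 81 \cdot 24 = 1944$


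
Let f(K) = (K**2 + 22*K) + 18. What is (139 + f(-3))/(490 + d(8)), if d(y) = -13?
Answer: 100/477 ≈ 0.20964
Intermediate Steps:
f(K) = 18 + K**2 + 22*K
(139 + f(-3))/(490 + d(8)) = (139 + (18 + (-3)**2 + 22*(-3)))/(490 - 13) = (139 + (18 + 9 - 66))/477 = (139 - 39)*(1/477) = 100*(1/477) = 100/477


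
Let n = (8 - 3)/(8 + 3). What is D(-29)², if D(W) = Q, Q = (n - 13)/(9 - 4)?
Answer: 19044/3025 ≈ 6.2955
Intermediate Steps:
n = 5/11 ≈ 0.45455
Q = -138/55 (Q = (5/11 - 13)/(9 - 4) = -138/11/5 = -138/11*⅕ = -138/55 ≈ -2.5091)
D(W) = -138/55
D(-29)² = (-138/55)² = 19044/3025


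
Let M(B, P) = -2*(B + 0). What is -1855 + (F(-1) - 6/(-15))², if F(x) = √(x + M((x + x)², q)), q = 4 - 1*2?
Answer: -46596/25 + 12*I/5 ≈ -1863.8 + 2.4*I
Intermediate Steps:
q = 2 (q = 4 - 2 = 2)
M(B, P) = -2*B
F(x) = √(x - 8*x²) (F(x) = √(x - 2*(x + x)²) = √(x - 2*4*x²) = √(x - 8*x²))
-1855 + (F(-1) - 6/(-15))² = -1855 + (√(-(1 - 8*(-1))) - 6/(-15))² = -1855 + (√(-(1 + 8)) - 6*(-1/15))² = -1855 + (√(-1*9) + ⅖)² = -1855 + (√(-9) + ⅖)² = -1855 + (3*I + ⅖)² = -1855 + (⅖ + 3*I)²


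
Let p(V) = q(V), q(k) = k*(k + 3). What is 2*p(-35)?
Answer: 2240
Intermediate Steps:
q(k) = k*(3 + k)
p(V) = V*(3 + V)
2*p(-35) = 2*(-35*(3 - 35)) = 2*(-35*(-32)) = 2*1120 = 2240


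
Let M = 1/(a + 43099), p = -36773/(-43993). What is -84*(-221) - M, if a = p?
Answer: 35199034765127/1896091080 ≈ 18564.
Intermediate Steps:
p = 36773/43993 (p = -36773*(-1/43993) = 36773/43993 ≈ 0.83588)
a = 36773/43993 ≈ 0.83588
M = 43993/1896091080 (M = 1/(36773/43993 + 43099) = 1/(1896091080/43993) = 43993/1896091080 ≈ 2.3202e-5)
-84*(-221) - M = -84*(-221) - 1*43993/1896091080 = 18564 - 43993/1896091080 = 35199034765127/1896091080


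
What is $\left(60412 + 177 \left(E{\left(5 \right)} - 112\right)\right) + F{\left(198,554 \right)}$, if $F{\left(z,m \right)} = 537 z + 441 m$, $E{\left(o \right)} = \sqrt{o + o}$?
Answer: $391228 + 177 \sqrt{10} \approx 3.9179 \cdot 10^{5}$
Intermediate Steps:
$E{\left(o \right)} = \sqrt{2} \sqrt{o}$ ($E{\left(o \right)} = \sqrt{2 o} = \sqrt{2} \sqrt{o}$)
$F{\left(z,m \right)} = 441 m + 537 z$
$\left(60412 + 177 \left(E{\left(5 \right)} - 112\right)\right) + F{\left(198,554 \right)} = \left(60412 + 177 \left(\sqrt{2} \sqrt{5} - 112\right)\right) + \left(441 \cdot 554 + 537 \cdot 198\right) = \left(60412 + 177 \left(\sqrt{10} - 112\right)\right) + \left(244314 + 106326\right) = \left(60412 + 177 \left(-112 + \sqrt{10}\right)\right) + 350640 = \left(60412 - \left(19824 - 177 \sqrt{10}\right)\right) + 350640 = \left(40588 + 177 \sqrt{10}\right) + 350640 = 391228 + 177 \sqrt{10}$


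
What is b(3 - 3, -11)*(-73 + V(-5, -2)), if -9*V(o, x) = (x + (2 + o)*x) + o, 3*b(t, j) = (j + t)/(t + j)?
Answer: -656/27 ≈ -24.296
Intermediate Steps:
b(t, j) = ⅓ (b(t, j) = ((j + t)/(t + j))/3 = ((j + t)/(j + t))/3 = (⅓)*1 = ⅓)
V(o, x) = -o/9 - x/9 - x*(2 + o)/9 (V(o, x) = -((x + (2 + o)*x) + o)/9 = -((x + x*(2 + o)) + o)/9 = -(o + x + x*(2 + o))/9 = -o/9 - x/9 - x*(2 + o)/9)
b(3 - 3, -11)*(-73 + V(-5, -2)) = (-73 + (-⅓*(-2) - ⅑*(-5) - ⅑*(-5)*(-2)))/3 = (-73 + (⅔ + 5/9 - 10/9))/3 = (-73 + ⅑)/3 = (⅓)*(-656/9) = -656/27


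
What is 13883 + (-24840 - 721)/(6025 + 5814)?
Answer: 164335276/11839 ≈ 13881.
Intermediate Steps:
13883 + (-24840 - 721)/(6025 + 5814) = 13883 - 25561/11839 = 164335276/11839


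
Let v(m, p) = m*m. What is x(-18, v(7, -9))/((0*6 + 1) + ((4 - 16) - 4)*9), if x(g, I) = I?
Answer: -49/143 ≈ -0.34266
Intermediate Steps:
v(m, p) = m²
x(-18, v(7, -9))/((0*6 + 1) + ((4 - 16) - 4)*9) = 7²/((0*6 + 1) + ((4 - 16) - 4)*9) = 49/((0 + 1) + (-12 - 4)*9) = 49/(1 - 16*9) = 49/(1 - 144) = 49/(-143) = 49*(-1/143) = -49/143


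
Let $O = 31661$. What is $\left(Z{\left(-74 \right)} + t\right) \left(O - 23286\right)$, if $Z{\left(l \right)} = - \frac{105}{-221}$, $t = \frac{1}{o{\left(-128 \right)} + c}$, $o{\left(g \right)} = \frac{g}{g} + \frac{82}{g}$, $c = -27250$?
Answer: $\frac{1533491318375}{385418917} \approx 3978.8$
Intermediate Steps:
$o{\left(g \right)} = 1 + \frac{82}{g}$
$t = - \frac{64}{1743977}$ ($t = \frac{1}{\frac{82 - 128}{-128} - 27250} = \frac{1}{\left(- \frac{1}{128}\right) \left(-46\right) - 27250} = \frac{1}{\frac{23}{64} - 27250} = \frac{1}{- \frac{1743977}{64}} = - \frac{64}{1743977} \approx -3.6698 \cdot 10^{-5}$)
$Z{\left(l \right)} = \frac{105}{221}$ ($Z{\left(l \right)} = \left(-105\right) \left(- \frac{1}{221}\right) = \frac{105}{221}$)
$\left(Z{\left(-74 \right)} + t\right) \left(O - 23286\right) = \left(\frac{105}{221} - \frac{64}{1743977}\right) \left(31661 - 23286\right) = \frac{183103441}{385418917} \cdot 8375 = \frac{1533491318375}{385418917}$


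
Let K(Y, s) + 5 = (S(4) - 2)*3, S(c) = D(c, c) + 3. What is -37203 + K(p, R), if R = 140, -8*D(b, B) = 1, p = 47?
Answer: -297643/8 ≈ -37205.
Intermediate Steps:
D(b, B) = -⅛ (D(b, B) = -⅛*1 = -⅛)
S(c) = 23/8 (S(c) = -⅛ + 3 = 23/8)
K(Y, s) = -19/8 (K(Y, s) = -5 + (23/8 - 2)*3 = -5 + (7/8)*3 = -5 + 21/8 = -19/8)
-37203 + K(p, R) = -37203 - 19/8 = -297643/8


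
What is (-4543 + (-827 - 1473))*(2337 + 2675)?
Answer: -34297116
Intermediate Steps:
(-4543 + (-827 - 1473))*(2337 + 2675) = (-4543 - 2300)*5012 = -6843*5012 = -34297116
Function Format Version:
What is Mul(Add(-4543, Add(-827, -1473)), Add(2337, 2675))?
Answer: -34297116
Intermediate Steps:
Mul(Add(-4543, Add(-827, -1473)), Add(2337, 2675)) = Mul(Add(-4543, -2300), 5012) = Mul(-6843, 5012) = -34297116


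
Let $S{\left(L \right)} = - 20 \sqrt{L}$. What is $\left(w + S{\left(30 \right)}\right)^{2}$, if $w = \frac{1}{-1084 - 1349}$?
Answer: $\frac{71033868001}{5919489} + \frac{40 \sqrt{30}}{2433} \approx 12000.0$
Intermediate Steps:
$w = - \frac{1}{2433}$ ($w = \frac{1}{-2433} = - \frac{1}{2433} \approx -0.00041102$)
$\left(w + S{\left(30 \right)}\right)^{2} = \left(- \frac{1}{2433} - 20 \sqrt{30}\right)^{2}$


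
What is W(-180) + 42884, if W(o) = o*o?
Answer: 75284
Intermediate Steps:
W(o) = o²
W(-180) + 42884 = (-180)² + 42884 = 32400 + 42884 = 75284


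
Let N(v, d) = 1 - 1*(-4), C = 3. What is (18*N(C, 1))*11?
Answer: 990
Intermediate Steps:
N(v, d) = 5 (N(v, d) = 1 + 4 = 5)
(18*N(C, 1))*11 = (18*5)*11 = 90*11 = 990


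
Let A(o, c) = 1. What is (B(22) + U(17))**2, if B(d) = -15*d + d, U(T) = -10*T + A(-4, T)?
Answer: 227529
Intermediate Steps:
U(T) = 1 - 10*T (U(T) = -10*T + 1 = 1 - 10*T)
B(d) = -14*d
(B(22) + U(17))**2 = (-14*22 + (1 - 10*17))**2 = (-308 + (1 - 170))**2 = (-308 - 169)**2 = (-477)**2 = 227529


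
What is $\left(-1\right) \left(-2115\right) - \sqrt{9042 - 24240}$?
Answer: $2115 - i \sqrt{15198} \approx 2115.0 - 123.28 i$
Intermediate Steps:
$\left(-1\right) \left(-2115\right) - \sqrt{9042 - 24240} = 2115 - \sqrt{-15198} = 2115 - i \sqrt{15198}$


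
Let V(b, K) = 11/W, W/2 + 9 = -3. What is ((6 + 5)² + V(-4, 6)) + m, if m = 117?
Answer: 5701/24 ≈ 237.54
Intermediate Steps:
W = -24 (W = -18 + 2*(-3) = -18 - 6 = -24)
V(b, K) = -11/24 (V(b, K) = 11/(-24) = 11*(-1/24) = -11/24)
((6 + 5)² + V(-4, 6)) + m = ((6 + 5)² - 11/24) + 117 = (11² - 11/24) + 117 = (121 - 11/24) + 117 = 2893/24 + 117 = 5701/24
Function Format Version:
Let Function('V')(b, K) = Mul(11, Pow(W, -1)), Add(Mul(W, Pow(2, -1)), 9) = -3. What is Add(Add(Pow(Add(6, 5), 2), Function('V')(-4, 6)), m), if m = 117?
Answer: Rational(5701, 24) ≈ 237.54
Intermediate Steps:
W = -24 (W = Add(-18, Mul(2, -3)) = Add(-18, -6) = -24)
Function('V')(b, K) = Rational(-11, 24) (Function('V')(b, K) = Mul(11, Pow(-24, -1)) = Mul(11, Rational(-1, 24)) = Rational(-11, 24))
Add(Add(Pow(Add(6, 5), 2), Function('V')(-4, 6)), m) = Add(Add(Pow(Add(6, 5), 2), Rational(-11, 24)), 117) = Add(Add(Pow(11, 2), Rational(-11, 24)), 117) = Add(Add(121, Rational(-11, 24)), 117) = Add(Rational(2893, 24), 117) = Rational(5701, 24)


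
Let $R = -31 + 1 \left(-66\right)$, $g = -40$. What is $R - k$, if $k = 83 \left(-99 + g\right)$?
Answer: $11440$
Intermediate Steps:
$k = -11537$ ($k = 83 \left(-99 - 40\right) = 83 \left(-139\right) = -11537$)
$R = -97$ ($R = -31 - 66 = -97$)
$R - k = -97 - -11537 = -97 + 11537 = 11440$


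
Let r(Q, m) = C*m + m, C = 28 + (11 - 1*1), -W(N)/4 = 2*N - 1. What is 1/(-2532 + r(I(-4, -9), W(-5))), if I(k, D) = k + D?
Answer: -1/816 ≈ -0.0012255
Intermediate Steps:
W(N) = 4 - 8*N (W(N) = -4*(2*N - 1) = -4*(-1 + 2*N) = 4 - 8*N)
I(k, D) = D + k
C = 38 (C = 28 + (11 - 1) = 28 + 10 = 38)
r(Q, m) = 39*m (r(Q, m) = 38*m + m = 39*m)
1/(-2532 + r(I(-4, -9), W(-5))) = 1/(-2532 + 39*(4 - 8*(-5))) = 1/(-2532 + 39*(4 + 40)) = 1/(-2532 + 39*44) = 1/(-2532 + 1716) = 1/(-816) = -1/816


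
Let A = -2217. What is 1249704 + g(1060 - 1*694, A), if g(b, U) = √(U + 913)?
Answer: 1249704 + 2*I*√326 ≈ 1.2497e+6 + 36.111*I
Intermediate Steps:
g(b, U) = √(913 + U)
1249704 + g(1060 - 1*694, A) = 1249704 + √(913 - 2217) = 1249704 + √(-1304) = 1249704 + 2*I*√326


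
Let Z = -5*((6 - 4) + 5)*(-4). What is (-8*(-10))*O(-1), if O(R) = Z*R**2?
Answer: 11200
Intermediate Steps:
Z = 140 (Z = -5*(2 + 5)*(-4) = -5*7*(-4) = -35*(-4) = 140)
O(R) = 140*R**2
(-8*(-10))*O(-1) = (-8*(-10))*(140*(-1)**2) = 80*(140*1) = 80*140 = 11200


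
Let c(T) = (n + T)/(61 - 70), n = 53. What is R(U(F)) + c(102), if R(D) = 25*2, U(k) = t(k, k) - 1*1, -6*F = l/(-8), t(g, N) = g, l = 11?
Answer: 295/9 ≈ 32.778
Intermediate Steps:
F = 11/48 (F = -11/(6*(-8)) = -11*(-1)/(6*8) = -1/6*(-11/8) = 11/48 ≈ 0.22917)
c(T) = -53/9 - T/9 (c(T) = (53 + T)/(61 - 70) = (53 + T)/(-9) = (53 + T)*(-1/9) = -53/9 - T/9)
U(k) = -1 + k (U(k) = k - 1*1 = k - 1 = -1 + k)
R(D) = 50
R(U(F)) + c(102) = 50 + (-53/9 - 1/9*102) = 50 + (-53/9 - 34/3) = 50 - 155/9 = 295/9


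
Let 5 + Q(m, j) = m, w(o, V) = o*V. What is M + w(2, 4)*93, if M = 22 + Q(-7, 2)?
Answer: 754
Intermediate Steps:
w(o, V) = V*o
Q(m, j) = -5 + m
M = 10 (M = 22 + (-5 - 7) = 22 - 12 = 10)
M + w(2, 4)*93 = 10 + (4*2)*93 = 10 + 8*93 = 10 + 744 = 754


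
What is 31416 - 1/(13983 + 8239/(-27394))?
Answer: 12033649423814/383042063 ≈ 31416.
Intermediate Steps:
31416 - 1/(13983 + 8239/(-27394)) = 31416 - 1/(13983 + 8239*(-1/27394)) = 31416 - 1/(13983 - 8239/27394) = 31416 - 1/383042063/27394 = 31416 - 1*27394/383042063 = 31416 - 27394/383042063 = 12033649423814/383042063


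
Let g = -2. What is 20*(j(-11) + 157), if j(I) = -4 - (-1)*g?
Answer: 3020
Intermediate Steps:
j(I) = -6 (j(I) = -4 - (-1)*(-2) = -4 - 1*2 = -4 - 2 = -6)
20*(j(-11) + 157) = 20*(-6 + 157) = 20*151 = 3020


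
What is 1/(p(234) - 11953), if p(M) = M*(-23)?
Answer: -1/17335 ≈ -5.7687e-5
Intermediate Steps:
p(M) = -23*M
1/(p(234) - 11953) = 1/(-23*234 - 11953) = 1/(-5382 - 11953) = 1/(-17335) = -1/17335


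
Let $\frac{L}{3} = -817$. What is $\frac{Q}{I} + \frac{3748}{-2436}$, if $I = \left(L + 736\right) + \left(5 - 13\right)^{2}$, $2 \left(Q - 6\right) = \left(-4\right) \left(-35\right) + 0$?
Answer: $- \frac{1593271}{1005459} \approx -1.5846$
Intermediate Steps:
$L = -2451$ ($L = 3 \left(-817\right) = -2451$)
$Q = 76$ ($Q = 6 + \frac{\left(-4\right) \left(-35\right) + 0}{2} = 6 + \frac{140 + 0}{2} = 6 + \frac{1}{2} \cdot 140 = 6 + 70 = 76$)
$I = -1651$ ($I = \left(-2451 + 736\right) + \left(5 - 13\right)^{2} = -1715 + \left(-8\right)^{2} = -1715 + 64 = -1651$)
$\frac{Q}{I} + \frac{3748}{-2436} = \frac{76}{-1651} + \frac{3748}{-2436} = 76 \left(- \frac{1}{1651}\right) + 3748 \left(- \frac{1}{2436}\right) = - \frac{76}{1651} - \frac{937}{609} = - \frac{1593271}{1005459}$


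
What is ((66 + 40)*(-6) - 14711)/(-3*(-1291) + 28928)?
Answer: -15347/32801 ≈ -0.46788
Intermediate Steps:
((66 + 40)*(-6) - 14711)/(-3*(-1291) + 28928) = (106*(-6) - 14711)/(3873 + 28928) = (-636 - 14711)/32801 = -15347*1/32801 = -15347/32801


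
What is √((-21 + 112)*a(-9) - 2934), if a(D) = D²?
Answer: 3*√493 ≈ 66.611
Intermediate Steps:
√((-21 + 112)*a(-9) - 2934) = √((-21 + 112)*(-9)² - 2934) = √(91*81 - 2934) = √(7371 - 2934) = √4437 = 3*√493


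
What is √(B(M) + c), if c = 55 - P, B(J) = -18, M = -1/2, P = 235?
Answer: 3*I*√22 ≈ 14.071*I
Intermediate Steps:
M = -½ (M = -1*½ = -½ ≈ -0.50000)
c = -180 (c = 55 - 1*235 = 55 - 235 = -180)
√(B(M) + c) = √(-18 - 180) = √(-198) = 3*I*√22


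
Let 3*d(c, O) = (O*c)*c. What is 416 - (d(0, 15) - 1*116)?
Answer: 532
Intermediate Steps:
d(c, O) = O*c²/3 (d(c, O) = ((O*c)*c)/3 = (O*c²)/3 = O*c²/3)
416 - (d(0, 15) - 1*116) = 416 - ((⅓)*15*0² - 1*116) = 416 - ((⅓)*15*0 - 116) = 416 - (0 - 116) = 416 - 1*(-116) = 416 + 116 = 532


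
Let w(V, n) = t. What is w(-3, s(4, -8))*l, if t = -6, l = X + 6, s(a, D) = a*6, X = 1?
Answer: -42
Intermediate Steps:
s(a, D) = 6*a
l = 7 (l = 1 + 6 = 7)
w(V, n) = -6
w(-3, s(4, -8))*l = -6*7 = -42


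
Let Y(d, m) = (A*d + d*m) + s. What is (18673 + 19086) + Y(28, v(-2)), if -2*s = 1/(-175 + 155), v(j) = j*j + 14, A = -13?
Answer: 1515961/40 ≈ 37899.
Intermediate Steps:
v(j) = 14 + j² (v(j) = j² + 14 = 14 + j²)
s = 1/40 (s = -1/(2*(-175 + 155)) = -½/(-20) = -½*(-1/20) = 1/40 ≈ 0.025000)
Y(d, m) = 1/40 - 13*d + d*m (Y(d, m) = (-13*d + d*m) + 1/40 = 1/40 - 13*d + d*m)
(18673 + 19086) + Y(28, v(-2)) = (18673 + 19086) + (1/40 - 13*28 + 28*(14 + (-2)²)) = 37759 + (1/40 - 364 + 28*(14 + 4)) = 37759 + (1/40 - 364 + 28*18) = 37759 + (1/40 - 364 + 504) = 37759 + 5601/40 = 1515961/40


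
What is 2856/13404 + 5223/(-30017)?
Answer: 1309955/33528989 ≈ 0.039069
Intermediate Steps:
2856/13404 + 5223/(-30017) = 2856*(1/13404) + 5223*(-1/30017) = 238/1117 - 5223/30017 = 1309955/33528989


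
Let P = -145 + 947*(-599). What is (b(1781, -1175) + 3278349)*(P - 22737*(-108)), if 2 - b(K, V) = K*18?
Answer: 6129643950014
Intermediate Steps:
P = -567398 (P = -145 - 567253 = -567398)
b(K, V) = 2 - 18*K (b(K, V) = 2 - K*18 = 2 - 18*K)
(b(1781, -1175) + 3278349)*(P - 22737*(-108)) = ((2 - 18*1781) + 3278349)*(-567398 - 22737*(-108)) = ((2 - 32058) + 3278349)*(-567398 + 2455596) = (-32056 + 3278349)*1888198 = 3246293*1888198 = 6129643950014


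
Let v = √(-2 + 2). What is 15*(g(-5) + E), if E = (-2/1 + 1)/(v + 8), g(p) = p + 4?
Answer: -135/8 ≈ -16.875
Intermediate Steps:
v = 0 (v = √0 = 0)
g(p) = 4 + p
E = -⅛ (E = (-2/1 + 1)/(0 + 8) = (-2*1 + 1)/8 = (-2 + 1)*(⅛) = -1*⅛ = -⅛ ≈ -0.12500)
15*(g(-5) + E) = 15*((4 - 5) - ⅛) = 15*(-1 - ⅛) = 15*(-9/8) = -135/8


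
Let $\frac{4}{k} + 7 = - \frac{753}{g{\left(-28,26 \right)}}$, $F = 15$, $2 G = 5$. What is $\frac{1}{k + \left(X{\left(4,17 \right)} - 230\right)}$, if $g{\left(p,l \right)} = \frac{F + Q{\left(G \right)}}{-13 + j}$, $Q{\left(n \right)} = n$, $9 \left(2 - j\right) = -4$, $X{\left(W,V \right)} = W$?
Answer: $- \frac{9391}{2122282} \approx -0.004425$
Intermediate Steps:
$G = \frac{5}{2}$ ($G = \frac{1}{2} \cdot 5 = \frac{5}{2} \approx 2.5$)
$j = \frac{22}{9}$ ($j = 2 - - \frac{4}{9} = 2 + \frac{4}{9} = \frac{22}{9} \approx 2.4444$)
$g{\left(p,l \right)} = - \frac{63}{38}$ ($g{\left(p,l \right)} = \frac{15 + \frac{5}{2}}{-13 + \frac{22}{9}} = \frac{35}{2 \left(- \frac{95}{9}\right)} = \frac{35}{2} \left(- \frac{9}{95}\right) = - \frac{63}{38}$)
$k = \frac{84}{9391}$ ($k = \frac{4}{-7 - \frac{753}{- \frac{63}{38}}} = \frac{4}{-7 - - \frac{9538}{21}} = \frac{4}{-7 + \frac{9538}{21}} = \frac{4}{\frac{9391}{21}} = 4 \cdot \frac{21}{9391} = \frac{84}{9391} \approx 0.0089447$)
$\frac{1}{k + \left(X{\left(4,17 \right)} - 230\right)} = \frac{1}{\frac{84}{9391} + \left(4 - 230\right)} = \frac{1}{\frac{84}{9391} - 226} = \frac{1}{- \frac{2122282}{9391}} = - \frac{9391}{2122282}$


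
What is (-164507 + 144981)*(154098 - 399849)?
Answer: 4798534026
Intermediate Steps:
(-164507 + 144981)*(154098 - 399849) = -19526*(-245751) = 4798534026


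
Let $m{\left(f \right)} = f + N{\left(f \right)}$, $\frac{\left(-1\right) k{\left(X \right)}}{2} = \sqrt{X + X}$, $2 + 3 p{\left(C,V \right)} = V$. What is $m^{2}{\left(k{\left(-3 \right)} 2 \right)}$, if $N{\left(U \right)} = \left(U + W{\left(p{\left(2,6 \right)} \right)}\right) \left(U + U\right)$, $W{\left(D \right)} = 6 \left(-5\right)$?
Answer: $-297312 - 90624 i \sqrt{6} \approx -2.9731 \cdot 10^{5} - 2.2198 \cdot 10^{5} i$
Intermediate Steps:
$p{\left(C,V \right)} = - \frac{2}{3} + \frac{V}{3}$
$W{\left(D \right)} = -30$
$N{\left(U \right)} = 2 U \left(-30 + U\right)$ ($N{\left(U \right)} = \left(U - 30\right) \left(U + U\right) = \left(-30 + U\right) 2 U = 2 U \left(-30 + U\right)$)
$k{\left(X \right)} = - 2 \sqrt{2} \sqrt{X}$ ($k{\left(X \right)} = - 2 \sqrt{X + X} = - 2 \sqrt{2 X} = - 2 \sqrt{2} \sqrt{X}$)
$m{\left(f \right)} = f + 2 f \left(-30 + f\right)$
$m^{2}{\left(k{\left(-3 \right)} 2 \right)} = \left(- 2 \sqrt{2} \sqrt{-3} \cdot 2 \left(-59 + 2 - 2 \sqrt{2} \sqrt{-3} \cdot 2\right)\right)^{2} = \left(- 2 \sqrt{2} i \sqrt{3} \cdot 2 \left(-59 + 2 - 2 \sqrt{2} i \sqrt{3} \cdot 2\right)\right)^{2} = \left(- 2 i \sqrt{6} \cdot 2 \left(-59 + 2 - 2 i \sqrt{6} \cdot 2\right)\right)^{2} = \left(- 4 i \sqrt{6} \left(-59 + 2 \left(- 4 i \sqrt{6}\right)\right)\right)^{2} = \left(- 4 i \sqrt{6} \left(-59 - 8 i \sqrt{6}\right)\right)^{2} = - 96 \left(-59 - 8 i \sqrt{6}\right)^{2}$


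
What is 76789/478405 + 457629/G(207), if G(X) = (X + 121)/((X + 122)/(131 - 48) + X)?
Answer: 1916750720529343/6512048860 ≈ 2.9434e+5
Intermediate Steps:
G(X) = (121 + X)/(122/83 + 84*X/83) (G(X) = (121 + X)/((122 + X)/83 + X) = (121 + X)/((122 + X)*(1/83) + X) = (121 + X)/((122/83 + X/83) + X) = (121 + X)/(122/83 + 84*X/83))
76789/478405 + 457629/G(207) = 76789/478405 + 457629/((83*(121 + 207)/(2*(61 + 42*207)))) = 76789*(1/478405) + 457629/(((83/2)*328/(61 + 8694))) = 76789/478405 + 457629/(((83/2)*328/8755)) = 76789/478405 + 457629/(((83/2)*(1/8755)*328)) = 76789/478405 + 457629/(13612/8755) = 76789/478405 + 457629*(8755/13612) = 76789/478405 + 4006541895/13612 = 1916750720529343/6512048860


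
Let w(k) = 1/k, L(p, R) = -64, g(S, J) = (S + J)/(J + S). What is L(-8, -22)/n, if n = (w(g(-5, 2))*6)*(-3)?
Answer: 32/9 ≈ 3.5556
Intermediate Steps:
g(S, J) = 1 (g(S, J) = (J + S)/(J + S) = 1)
n = -18 (n = (6/1)*(-3) = (1*6)*(-3) = 6*(-3) = -18)
L(-8, -22)/n = -64/(-18) = -64*(-1/18) = 32/9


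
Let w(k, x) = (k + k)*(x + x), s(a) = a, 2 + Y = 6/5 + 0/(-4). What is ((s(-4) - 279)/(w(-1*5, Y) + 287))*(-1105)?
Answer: 312715/303 ≈ 1032.1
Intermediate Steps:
Y = -⅘ (Y = -2 + (6/5 + 0/(-4)) = -2 + (6*(⅕) + 0*(-¼)) = -2 + (6/5 + 0) = -2 + 6/5 = -⅘ ≈ -0.80000)
w(k, x) = 4*k*x (w(k, x) = (2*k)*(2*x) = 4*k*x)
((s(-4) - 279)/(w(-1*5, Y) + 287))*(-1105) = ((-4 - 279)/(4*(-1*5)*(-⅘) + 287))*(-1105) = -283/(4*(-5)*(-⅘) + 287)*(-1105) = -283/(16 + 287)*(-1105) = -283/303*(-1105) = 312715/303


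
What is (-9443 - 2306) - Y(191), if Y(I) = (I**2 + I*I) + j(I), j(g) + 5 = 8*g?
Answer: -86234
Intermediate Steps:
j(g) = -5 + 8*g
Y(I) = -5 + 2*I**2 + 8*I (Y(I) = (I**2 + I*I) + (-5 + 8*I) = (I**2 + I**2) + (-5 + 8*I) = 2*I**2 + (-5 + 8*I) = -5 + 2*I**2 + 8*I)
(-9443 - 2306) - Y(191) = (-9443 - 2306) - (-5 + 2*191**2 + 8*191) = -11749 - (-5 + 2*36481 + 1528) = -11749 - (-5 + 72962 + 1528) = -11749 - 1*74485 = -11749 - 74485 = -86234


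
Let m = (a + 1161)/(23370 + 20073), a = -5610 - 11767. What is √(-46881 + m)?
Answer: I*√9830994017673/14481 ≈ 216.52*I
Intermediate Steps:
a = -17377
m = -16216/43443 (m = (-17377 + 1161)/(23370 + 20073) = -16216/43443 ≈ -0.37327)
√(-46881 + m) = √(-46881 - 16216/43443) = √(-2036667499/43443) = I*√9830994017673/14481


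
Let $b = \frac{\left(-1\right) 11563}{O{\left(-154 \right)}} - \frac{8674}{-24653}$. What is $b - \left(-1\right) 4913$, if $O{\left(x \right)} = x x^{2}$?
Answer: $\frac{442394870758471}{90039264392} \approx 4913.4$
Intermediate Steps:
$O{\left(x \right)} = x^{3}$
$b = \frac{31964800575}{90039264392}$ ($b = \frac{\left(-1\right) 11563}{\left(-154\right)^{3}} - \frac{8674}{-24653} = - \frac{11563}{-3652264} - - \frac{8674}{24653} = \left(-11563\right) \left(- \frac{1}{3652264}\right) + \frac{8674}{24653} = \frac{11563}{3652264} + \frac{8674}{24653} = \frac{31964800575}{90039264392} \approx 0.35501$)
$b - \left(-1\right) 4913 = \frac{31964800575}{90039264392} - \left(-1\right) 4913 = \frac{31964800575}{90039264392} - -4913 = \frac{31964800575}{90039264392} + 4913 = \frac{442394870758471}{90039264392}$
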